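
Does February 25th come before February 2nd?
No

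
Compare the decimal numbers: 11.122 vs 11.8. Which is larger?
11.8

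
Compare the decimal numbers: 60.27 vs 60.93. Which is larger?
60.93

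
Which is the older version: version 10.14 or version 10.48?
version 10.14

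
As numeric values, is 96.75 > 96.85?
False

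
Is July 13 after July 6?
Yes. Day 13 comes after day 6 in July — this is a date comparison, not a decimal one (the decimal 7.13 would be smaller than 7.6).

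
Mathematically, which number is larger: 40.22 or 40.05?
40.22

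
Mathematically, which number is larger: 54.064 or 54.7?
54.7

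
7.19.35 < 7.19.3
False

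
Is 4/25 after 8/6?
No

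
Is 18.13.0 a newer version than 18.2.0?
Yes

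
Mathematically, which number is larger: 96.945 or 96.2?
96.945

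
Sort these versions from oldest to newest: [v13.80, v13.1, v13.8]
[v13.1, v13.8, v13.80]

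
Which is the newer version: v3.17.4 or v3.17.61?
v3.17.61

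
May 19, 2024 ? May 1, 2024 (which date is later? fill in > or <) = >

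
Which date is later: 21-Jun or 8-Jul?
8-Jul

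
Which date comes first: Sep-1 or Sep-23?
Sep-1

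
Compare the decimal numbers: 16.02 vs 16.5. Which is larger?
16.5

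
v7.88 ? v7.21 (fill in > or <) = >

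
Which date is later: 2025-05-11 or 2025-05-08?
2025-05-11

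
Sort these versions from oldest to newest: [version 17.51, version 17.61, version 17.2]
[version 17.2, version 17.51, version 17.61]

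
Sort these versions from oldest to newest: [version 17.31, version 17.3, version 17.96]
[version 17.3, version 17.31, version 17.96]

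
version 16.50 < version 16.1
False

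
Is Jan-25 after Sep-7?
No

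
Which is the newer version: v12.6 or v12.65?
v12.65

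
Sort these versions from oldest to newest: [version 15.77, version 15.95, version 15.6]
[version 15.6, version 15.77, version 15.95]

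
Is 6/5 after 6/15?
No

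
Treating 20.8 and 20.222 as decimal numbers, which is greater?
20.8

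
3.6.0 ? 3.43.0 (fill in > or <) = <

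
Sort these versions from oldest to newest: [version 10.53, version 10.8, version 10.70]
[version 10.8, version 10.53, version 10.70]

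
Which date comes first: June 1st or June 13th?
June 1st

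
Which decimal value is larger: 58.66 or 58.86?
58.86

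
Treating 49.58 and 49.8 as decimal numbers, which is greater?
49.8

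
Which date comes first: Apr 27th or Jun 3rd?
Apr 27th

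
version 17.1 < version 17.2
True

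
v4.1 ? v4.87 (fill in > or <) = <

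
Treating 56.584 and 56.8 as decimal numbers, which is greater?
56.8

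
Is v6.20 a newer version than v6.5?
Yes. Version numbers are compared segment by segment as integers, not as decimals: minor version 20 > 5, so v6.20 > v6.5 (even though the decimal 6.20 < 6.5).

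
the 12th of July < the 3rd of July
False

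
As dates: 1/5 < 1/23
True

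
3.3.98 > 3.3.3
True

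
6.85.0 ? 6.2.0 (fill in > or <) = >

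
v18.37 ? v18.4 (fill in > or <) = >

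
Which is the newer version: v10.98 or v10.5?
v10.98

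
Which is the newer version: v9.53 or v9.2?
v9.53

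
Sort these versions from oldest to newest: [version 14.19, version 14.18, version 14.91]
[version 14.18, version 14.19, version 14.91]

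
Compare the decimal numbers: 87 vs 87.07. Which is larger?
87.07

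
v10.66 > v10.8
True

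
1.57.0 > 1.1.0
True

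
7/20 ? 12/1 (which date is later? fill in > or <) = <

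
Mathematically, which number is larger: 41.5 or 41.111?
41.5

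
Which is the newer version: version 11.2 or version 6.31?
version 11.2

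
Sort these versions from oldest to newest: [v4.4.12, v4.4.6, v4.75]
[v4.4.6, v4.4.12, v4.75]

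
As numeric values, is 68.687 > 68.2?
True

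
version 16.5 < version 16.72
True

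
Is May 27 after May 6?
Yes. Day 27 comes after day 6 in May — this is a date comparison, not a decimal one (the decimal 5.27 would be smaller than 5.6).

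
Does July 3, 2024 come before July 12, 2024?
Yes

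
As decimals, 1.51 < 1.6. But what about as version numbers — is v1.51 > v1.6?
True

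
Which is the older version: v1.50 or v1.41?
v1.41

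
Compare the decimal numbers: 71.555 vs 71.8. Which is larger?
71.8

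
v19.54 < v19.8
False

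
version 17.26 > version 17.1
True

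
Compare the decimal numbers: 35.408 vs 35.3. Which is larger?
35.408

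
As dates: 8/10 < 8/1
False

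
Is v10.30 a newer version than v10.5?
Yes. Version numbers are compared segment by segment as integers, not as decimals: minor version 30 > 5, so v10.30 > v10.5 (even though the decimal 10.30 < 10.5).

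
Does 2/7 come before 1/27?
No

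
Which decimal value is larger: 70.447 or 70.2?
70.447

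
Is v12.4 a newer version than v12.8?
No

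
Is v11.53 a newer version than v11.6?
Yes. Version numbers are compared segment by segment as integers, not as decimals: minor version 53 > 6, so v11.53 > v11.6 (even though the decimal 11.53 < 11.6).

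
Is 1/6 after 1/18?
No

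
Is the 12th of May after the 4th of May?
Yes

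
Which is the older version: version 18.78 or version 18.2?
version 18.2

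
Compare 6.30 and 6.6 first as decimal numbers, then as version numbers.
As decimals: 6.30 < 6.6. As versions: v6.30 > v6.6 (minor version 30 > 6).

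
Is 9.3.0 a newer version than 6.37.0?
Yes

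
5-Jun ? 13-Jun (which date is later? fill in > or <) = <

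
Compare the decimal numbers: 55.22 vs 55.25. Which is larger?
55.25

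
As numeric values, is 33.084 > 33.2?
False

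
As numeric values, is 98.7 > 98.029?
True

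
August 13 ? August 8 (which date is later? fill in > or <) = >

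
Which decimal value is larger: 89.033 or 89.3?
89.3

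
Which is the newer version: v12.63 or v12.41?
v12.63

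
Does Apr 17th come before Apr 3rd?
No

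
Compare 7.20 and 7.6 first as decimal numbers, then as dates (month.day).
As decimals: 7.20 < 7.6. As dates: 7/20 is later than 7/6 (day 20 > day 6).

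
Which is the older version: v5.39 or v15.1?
v5.39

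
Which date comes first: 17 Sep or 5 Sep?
5 Sep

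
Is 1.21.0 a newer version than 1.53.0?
No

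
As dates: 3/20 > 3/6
True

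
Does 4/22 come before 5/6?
Yes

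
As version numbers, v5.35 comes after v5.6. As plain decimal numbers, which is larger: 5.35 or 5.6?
5.6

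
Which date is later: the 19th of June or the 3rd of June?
the 19th of June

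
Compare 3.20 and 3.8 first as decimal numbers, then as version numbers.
As decimals: 3.20 < 3.8. As versions: v3.20 > v3.8 (minor version 20 > 8).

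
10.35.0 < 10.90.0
True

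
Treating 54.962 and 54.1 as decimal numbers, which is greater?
54.962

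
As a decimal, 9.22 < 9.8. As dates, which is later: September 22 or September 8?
September 22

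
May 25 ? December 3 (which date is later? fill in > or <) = <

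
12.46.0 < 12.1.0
False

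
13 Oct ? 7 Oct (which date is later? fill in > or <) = >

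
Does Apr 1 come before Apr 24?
Yes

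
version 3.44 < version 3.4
False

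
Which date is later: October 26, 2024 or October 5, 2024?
October 26, 2024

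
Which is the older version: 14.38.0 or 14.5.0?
14.5.0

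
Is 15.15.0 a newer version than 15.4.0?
Yes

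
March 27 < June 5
True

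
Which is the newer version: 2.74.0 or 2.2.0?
2.74.0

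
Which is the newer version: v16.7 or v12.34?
v16.7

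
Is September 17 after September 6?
Yes. Day 17 comes after day 6 in September — this is a date comparison, not a decimal one (the decimal 9.17 would be smaller than 9.6).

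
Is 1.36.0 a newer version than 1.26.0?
Yes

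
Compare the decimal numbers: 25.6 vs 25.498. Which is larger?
25.6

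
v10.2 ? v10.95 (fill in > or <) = <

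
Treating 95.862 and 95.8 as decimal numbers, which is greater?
95.862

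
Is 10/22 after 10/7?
Yes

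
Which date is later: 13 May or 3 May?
13 May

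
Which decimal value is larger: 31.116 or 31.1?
31.116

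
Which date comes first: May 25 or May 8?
May 8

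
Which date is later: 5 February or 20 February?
20 February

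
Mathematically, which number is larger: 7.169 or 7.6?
7.6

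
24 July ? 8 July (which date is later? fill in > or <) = >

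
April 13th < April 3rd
False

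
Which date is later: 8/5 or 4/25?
8/5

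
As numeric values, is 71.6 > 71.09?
True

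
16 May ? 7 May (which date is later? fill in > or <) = >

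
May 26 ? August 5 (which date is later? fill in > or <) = <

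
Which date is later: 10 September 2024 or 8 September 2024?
10 September 2024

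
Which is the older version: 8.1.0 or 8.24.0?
8.1.0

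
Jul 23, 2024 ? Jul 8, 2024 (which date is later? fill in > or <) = >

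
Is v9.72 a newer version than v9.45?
Yes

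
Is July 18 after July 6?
Yes. Day 18 comes after day 6 in July — this is a date comparison, not a decimal one (the decimal 7.18 would be smaller than 7.6).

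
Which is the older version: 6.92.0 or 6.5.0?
6.5.0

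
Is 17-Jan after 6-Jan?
Yes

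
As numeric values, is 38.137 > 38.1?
True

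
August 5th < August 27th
True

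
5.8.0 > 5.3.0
True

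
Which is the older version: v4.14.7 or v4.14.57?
v4.14.7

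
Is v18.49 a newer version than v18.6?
Yes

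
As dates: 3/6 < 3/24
True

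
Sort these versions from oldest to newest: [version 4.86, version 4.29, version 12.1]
[version 4.29, version 4.86, version 12.1]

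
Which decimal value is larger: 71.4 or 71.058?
71.4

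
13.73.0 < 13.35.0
False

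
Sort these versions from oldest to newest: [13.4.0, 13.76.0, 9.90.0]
[9.90.0, 13.4.0, 13.76.0]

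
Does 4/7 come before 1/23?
No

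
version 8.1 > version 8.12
False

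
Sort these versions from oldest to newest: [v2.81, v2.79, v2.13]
[v2.13, v2.79, v2.81]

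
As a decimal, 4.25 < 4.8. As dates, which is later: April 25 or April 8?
April 25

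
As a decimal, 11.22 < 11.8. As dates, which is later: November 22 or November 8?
November 22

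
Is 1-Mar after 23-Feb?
Yes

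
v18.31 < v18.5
False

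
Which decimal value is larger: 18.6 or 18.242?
18.6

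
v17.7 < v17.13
True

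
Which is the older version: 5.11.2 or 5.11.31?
5.11.2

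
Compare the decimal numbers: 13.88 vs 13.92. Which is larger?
13.92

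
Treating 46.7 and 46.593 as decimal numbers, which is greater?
46.7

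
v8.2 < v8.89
True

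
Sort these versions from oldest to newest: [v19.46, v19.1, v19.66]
[v19.1, v19.46, v19.66]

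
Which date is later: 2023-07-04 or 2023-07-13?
2023-07-13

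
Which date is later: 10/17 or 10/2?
10/17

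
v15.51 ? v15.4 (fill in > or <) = >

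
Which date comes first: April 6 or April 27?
April 6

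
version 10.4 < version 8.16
False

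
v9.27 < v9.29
True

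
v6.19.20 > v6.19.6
True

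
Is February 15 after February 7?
Yes. Day 15 comes after day 7 in February — this is a date comparison, not a decimal one (the decimal 2.15 would be smaller than 2.7).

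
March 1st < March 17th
True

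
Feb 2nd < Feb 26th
True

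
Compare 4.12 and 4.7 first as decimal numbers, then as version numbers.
As decimals: 4.12 < 4.7. As versions: v4.12 > v4.7 (minor version 12 > 7).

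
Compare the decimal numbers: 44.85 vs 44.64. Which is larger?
44.85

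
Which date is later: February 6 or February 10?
February 10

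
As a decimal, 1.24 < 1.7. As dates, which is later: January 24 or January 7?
January 24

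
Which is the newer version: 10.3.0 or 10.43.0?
10.43.0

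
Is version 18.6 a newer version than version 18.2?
Yes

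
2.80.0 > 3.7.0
False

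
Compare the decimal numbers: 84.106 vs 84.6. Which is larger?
84.6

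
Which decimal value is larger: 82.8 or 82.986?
82.986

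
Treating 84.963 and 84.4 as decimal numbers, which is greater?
84.963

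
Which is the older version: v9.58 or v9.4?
v9.4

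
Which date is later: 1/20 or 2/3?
2/3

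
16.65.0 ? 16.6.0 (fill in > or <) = >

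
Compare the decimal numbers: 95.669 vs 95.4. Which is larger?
95.669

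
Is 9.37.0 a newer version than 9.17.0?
Yes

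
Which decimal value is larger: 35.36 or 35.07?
35.36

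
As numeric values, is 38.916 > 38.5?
True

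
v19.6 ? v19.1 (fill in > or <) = >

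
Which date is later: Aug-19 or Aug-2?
Aug-19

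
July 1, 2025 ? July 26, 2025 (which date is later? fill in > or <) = <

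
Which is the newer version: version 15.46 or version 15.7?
version 15.46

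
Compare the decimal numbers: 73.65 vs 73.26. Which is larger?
73.65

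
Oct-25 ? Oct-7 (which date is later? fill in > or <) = >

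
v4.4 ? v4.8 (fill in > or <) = <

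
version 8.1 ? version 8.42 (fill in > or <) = <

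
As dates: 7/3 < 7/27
True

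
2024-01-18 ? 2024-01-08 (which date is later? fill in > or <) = >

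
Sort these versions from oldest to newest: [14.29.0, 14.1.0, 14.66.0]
[14.1.0, 14.29.0, 14.66.0]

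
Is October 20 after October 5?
Yes. Day 20 comes after day 5 in October — this is a date comparison, not a decimal one (the decimal 10.20 would be smaller than 10.5).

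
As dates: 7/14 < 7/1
False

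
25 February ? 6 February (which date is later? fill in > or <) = >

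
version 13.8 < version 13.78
True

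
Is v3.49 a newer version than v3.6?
Yes. Version numbers are compared segment by segment as integers, not as decimals: minor version 49 > 6, so v3.49 > v3.6 (even though the decimal 3.49 < 3.6).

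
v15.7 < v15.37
True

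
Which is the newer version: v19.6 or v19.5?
v19.6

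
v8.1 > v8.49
False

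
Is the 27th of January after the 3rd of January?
Yes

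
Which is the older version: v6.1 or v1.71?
v1.71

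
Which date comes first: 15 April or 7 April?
7 April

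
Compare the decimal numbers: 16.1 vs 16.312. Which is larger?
16.312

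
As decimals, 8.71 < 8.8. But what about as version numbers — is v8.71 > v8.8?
True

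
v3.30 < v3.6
False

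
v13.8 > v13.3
True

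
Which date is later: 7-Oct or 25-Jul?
7-Oct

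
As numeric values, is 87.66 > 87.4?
True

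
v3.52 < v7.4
True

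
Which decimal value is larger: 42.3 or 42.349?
42.349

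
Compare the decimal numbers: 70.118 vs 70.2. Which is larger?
70.2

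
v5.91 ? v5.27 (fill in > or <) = >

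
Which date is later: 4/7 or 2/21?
4/7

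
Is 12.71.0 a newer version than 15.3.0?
No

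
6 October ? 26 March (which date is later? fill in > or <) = >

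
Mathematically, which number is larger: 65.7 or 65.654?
65.7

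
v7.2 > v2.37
True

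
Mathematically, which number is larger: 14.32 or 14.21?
14.32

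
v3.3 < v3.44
True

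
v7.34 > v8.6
False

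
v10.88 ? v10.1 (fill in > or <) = >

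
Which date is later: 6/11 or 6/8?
6/11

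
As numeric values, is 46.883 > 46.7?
True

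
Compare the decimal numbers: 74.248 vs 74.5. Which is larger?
74.5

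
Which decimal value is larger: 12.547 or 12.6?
12.6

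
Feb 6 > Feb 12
False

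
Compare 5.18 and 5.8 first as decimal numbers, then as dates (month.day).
As decimals: 5.18 < 5.8. As dates: 5/18 is later than 5/8 (day 18 > day 8).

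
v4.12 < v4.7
False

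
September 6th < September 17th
True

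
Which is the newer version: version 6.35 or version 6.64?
version 6.64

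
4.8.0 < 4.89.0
True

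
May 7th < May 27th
True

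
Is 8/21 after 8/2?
Yes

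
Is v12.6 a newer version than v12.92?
No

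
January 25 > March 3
False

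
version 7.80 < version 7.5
False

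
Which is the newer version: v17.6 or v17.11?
v17.11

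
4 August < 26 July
False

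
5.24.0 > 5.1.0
True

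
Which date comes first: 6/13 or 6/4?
6/4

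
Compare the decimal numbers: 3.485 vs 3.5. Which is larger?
3.5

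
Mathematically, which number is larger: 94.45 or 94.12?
94.45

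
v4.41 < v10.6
True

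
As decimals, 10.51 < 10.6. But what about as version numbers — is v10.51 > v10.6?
True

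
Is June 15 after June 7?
Yes. Day 15 comes after day 7 in June — this is a date comparison, not a decimal one (the decimal 6.15 would be smaller than 6.7).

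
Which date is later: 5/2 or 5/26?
5/26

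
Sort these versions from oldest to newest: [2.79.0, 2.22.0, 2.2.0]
[2.2.0, 2.22.0, 2.79.0]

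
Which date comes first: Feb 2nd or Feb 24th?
Feb 2nd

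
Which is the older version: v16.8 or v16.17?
v16.8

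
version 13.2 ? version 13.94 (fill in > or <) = <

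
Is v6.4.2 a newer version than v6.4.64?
No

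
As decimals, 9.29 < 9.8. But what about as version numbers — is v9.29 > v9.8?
True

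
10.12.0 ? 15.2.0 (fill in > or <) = <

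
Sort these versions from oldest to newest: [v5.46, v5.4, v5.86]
[v5.4, v5.46, v5.86]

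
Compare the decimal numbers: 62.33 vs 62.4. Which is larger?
62.4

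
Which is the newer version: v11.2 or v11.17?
v11.17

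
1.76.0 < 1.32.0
False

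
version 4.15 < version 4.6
False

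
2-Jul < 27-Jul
True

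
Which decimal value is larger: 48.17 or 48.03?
48.17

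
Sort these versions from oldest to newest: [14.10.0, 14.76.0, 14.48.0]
[14.10.0, 14.48.0, 14.76.0]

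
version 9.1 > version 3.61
True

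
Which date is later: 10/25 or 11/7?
11/7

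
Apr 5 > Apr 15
False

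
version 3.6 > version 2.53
True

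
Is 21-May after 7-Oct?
No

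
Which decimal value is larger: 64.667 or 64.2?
64.667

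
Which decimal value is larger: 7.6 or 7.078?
7.6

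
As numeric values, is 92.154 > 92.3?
False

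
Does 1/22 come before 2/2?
Yes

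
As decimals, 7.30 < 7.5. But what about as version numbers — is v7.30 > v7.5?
True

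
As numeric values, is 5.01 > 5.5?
False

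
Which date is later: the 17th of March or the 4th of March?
the 17th of March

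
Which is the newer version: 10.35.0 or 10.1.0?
10.35.0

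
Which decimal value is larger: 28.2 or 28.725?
28.725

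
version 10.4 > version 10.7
False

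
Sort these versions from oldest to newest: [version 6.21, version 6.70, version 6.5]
[version 6.5, version 6.21, version 6.70]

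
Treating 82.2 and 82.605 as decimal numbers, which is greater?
82.605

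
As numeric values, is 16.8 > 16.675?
True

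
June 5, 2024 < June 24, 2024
True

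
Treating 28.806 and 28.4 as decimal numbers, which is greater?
28.806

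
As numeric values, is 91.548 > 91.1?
True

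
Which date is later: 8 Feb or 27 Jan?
8 Feb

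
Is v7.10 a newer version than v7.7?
Yes. Version numbers are compared segment by segment as integers, not as decimals: minor version 10 > 7, so v7.10 > v7.7 (even though the decimal 7.10 < 7.7).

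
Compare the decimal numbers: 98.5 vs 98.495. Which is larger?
98.5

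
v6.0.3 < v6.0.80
True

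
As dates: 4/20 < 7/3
True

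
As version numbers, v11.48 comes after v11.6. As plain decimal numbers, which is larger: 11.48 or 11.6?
11.6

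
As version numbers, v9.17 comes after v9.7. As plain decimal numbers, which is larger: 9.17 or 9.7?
9.7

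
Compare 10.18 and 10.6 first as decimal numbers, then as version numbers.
As decimals: 10.18 < 10.6. As versions: v10.18 > v10.6 (minor version 18 > 6).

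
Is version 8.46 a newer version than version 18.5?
No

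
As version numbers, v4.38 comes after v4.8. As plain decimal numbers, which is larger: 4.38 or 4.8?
4.8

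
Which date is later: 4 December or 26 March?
4 December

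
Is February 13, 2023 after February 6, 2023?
Yes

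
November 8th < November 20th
True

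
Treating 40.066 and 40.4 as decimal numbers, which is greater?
40.4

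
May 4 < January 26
False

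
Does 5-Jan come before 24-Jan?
Yes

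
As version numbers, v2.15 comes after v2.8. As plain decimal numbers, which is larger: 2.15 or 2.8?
2.8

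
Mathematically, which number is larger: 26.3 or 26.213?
26.3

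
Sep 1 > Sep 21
False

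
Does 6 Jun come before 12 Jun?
Yes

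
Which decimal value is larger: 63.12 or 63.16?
63.16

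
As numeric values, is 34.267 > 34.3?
False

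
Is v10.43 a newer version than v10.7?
Yes. Version numbers are compared segment by segment as integers, not as decimals: minor version 43 > 7, so v10.43 > v10.7 (even though the decimal 10.43 < 10.7).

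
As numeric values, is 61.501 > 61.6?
False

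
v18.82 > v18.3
True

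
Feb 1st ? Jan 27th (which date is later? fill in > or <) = >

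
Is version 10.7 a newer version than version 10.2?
Yes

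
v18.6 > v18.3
True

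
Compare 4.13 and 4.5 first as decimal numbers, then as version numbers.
As decimals: 4.13 < 4.5. As versions: v4.13 > v4.5 (minor version 13 > 5).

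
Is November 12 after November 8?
Yes. Day 12 comes after day 8 in November — this is a date comparison, not a decimal one (the decimal 11.12 would be smaller than 11.8).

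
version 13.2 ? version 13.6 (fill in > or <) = <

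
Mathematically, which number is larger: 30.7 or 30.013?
30.7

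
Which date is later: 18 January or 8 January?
18 January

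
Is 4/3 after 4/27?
No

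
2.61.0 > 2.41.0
True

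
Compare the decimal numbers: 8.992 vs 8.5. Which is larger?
8.992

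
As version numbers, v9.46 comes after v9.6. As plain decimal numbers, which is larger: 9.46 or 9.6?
9.6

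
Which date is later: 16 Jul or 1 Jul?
16 Jul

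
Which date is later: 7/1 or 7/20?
7/20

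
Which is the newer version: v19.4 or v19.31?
v19.31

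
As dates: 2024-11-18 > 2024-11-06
True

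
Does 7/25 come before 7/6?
No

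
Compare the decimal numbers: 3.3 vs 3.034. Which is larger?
3.3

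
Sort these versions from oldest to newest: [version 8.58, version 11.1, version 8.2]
[version 8.2, version 8.58, version 11.1]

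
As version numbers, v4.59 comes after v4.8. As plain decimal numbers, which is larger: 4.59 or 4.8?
4.8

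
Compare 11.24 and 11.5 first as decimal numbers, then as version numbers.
As decimals: 11.24 < 11.5. As versions: v11.24 > v11.5 (minor version 24 > 5).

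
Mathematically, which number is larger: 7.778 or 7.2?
7.778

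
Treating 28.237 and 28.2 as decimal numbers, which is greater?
28.237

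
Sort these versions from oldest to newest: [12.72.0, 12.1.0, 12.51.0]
[12.1.0, 12.51.0, 12.72.0]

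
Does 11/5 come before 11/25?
Yes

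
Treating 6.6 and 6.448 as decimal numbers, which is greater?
6.6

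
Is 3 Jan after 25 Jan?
No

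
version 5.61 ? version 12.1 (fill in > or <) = <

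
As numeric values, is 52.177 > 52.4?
False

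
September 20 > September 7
True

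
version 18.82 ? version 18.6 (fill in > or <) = >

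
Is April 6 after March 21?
Yes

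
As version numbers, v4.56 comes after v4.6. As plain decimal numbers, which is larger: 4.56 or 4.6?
4.6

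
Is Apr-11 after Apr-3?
Yes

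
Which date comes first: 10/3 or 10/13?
10/3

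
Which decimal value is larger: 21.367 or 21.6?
21.6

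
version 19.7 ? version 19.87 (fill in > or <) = <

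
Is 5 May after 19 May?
No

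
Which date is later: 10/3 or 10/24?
10/24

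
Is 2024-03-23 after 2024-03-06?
Yes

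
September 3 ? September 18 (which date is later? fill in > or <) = <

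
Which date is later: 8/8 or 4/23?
8/8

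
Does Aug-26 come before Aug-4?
No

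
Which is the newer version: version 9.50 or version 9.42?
version 9.50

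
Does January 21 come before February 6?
Yes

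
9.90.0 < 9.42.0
False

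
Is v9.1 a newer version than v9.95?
No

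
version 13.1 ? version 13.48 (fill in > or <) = <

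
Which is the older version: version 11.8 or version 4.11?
version 4.11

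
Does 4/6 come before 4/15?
Yes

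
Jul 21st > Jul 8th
True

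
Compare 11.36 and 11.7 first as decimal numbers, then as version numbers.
As decimals: 11.36 < 11.7. As versions: v11.36 > v11.7 (minor version 36 > 7).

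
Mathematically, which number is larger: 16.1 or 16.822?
16.822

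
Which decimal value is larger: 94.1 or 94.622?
94.622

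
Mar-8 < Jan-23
False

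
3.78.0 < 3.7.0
False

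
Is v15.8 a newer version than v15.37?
No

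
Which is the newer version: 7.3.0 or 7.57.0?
7.57.0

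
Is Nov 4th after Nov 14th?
No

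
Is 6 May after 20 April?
Yes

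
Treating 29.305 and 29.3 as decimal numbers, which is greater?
29.305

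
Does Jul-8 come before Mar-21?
No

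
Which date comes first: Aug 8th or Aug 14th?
Aug 8th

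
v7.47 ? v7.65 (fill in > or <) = <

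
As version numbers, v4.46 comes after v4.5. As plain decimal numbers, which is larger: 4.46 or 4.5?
4.5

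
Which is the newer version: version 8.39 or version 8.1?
version 8.39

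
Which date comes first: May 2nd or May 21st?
May 2nd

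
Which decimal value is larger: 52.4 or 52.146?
52.4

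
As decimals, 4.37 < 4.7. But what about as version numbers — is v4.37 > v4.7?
True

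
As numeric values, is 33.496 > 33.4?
True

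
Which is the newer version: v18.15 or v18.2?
v18.15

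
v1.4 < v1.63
True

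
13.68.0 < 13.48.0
False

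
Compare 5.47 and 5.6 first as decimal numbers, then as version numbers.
As decimals: 5.47 < 5.6. As versions: v5.47 > v5.6 (minor version 47 > 6).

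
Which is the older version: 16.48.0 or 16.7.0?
16.7.0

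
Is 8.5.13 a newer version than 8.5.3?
Yes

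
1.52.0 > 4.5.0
False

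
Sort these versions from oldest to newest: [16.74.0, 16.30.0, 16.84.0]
[16.30.0, 16.74.0, 16.84.0]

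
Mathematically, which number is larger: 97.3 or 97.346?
97.346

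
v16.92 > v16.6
True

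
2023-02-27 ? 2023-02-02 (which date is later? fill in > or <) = >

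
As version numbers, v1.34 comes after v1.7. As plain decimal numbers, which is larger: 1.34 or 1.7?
1.7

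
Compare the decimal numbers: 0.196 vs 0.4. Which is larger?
0.4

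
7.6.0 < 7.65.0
True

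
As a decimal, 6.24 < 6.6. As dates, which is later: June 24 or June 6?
June 24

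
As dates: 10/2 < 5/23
False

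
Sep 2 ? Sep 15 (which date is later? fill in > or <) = <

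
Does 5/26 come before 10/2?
Yes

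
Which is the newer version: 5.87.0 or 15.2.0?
15.2.0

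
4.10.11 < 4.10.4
False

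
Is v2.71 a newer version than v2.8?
Yes. Version numbers are compared segment by segment as integers, not as decimals: minor version 71 > 8, so v2.71 > v2.8 (even though the decimal 2.71 < 2.8).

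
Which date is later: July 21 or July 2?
July 21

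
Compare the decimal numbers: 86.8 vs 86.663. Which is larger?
86.8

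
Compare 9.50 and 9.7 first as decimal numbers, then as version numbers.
As decimals: 9.50 < 9.7. As versions: v9.50 > v9.7 (minor version 50 > 7).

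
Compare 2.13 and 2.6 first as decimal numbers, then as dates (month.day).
As decimals: 2.13 < 2.6. As dates: 2/13 is later than 2/6 (day 13 > day 6).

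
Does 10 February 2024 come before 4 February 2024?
No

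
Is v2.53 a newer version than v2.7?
Yes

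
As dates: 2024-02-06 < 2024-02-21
True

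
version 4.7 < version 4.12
True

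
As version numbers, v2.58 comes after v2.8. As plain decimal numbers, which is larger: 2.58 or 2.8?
2.8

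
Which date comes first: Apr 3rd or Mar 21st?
Mar 21st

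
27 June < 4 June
False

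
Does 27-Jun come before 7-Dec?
Yes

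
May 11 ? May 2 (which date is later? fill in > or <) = >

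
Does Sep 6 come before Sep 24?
Yes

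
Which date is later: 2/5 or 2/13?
2/13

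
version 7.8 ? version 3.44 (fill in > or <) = >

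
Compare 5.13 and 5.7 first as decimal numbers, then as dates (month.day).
As decimals: 5.13 < 5.7. As dates: 5/13 is later than 5/7 (day 13 > day 7).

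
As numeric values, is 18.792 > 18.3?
True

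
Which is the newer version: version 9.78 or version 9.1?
version 9.78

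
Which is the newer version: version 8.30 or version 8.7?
version 8.30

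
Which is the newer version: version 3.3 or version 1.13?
version 3.3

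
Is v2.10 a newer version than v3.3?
No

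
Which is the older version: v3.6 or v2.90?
v2.90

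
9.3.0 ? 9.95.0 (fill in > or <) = <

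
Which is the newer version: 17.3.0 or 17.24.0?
17.24.0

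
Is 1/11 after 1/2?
Yes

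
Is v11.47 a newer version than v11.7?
Yes. Version numbers are compared segment by segment as integers, not as decimals: minor version 47 > 7, so v11.47 > v11.7 (even though the decimal 11.47 < 11.7).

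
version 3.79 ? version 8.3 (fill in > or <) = <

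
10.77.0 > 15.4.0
False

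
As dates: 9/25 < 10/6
True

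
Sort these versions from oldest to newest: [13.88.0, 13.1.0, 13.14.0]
[13.1.0, 13.14.0, 13.88.0]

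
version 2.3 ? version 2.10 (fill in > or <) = <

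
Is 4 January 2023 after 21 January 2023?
No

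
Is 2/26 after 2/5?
Yes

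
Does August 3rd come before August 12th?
Yes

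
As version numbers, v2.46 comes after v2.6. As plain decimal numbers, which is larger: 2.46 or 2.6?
2.6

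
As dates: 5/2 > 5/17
False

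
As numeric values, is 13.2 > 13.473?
False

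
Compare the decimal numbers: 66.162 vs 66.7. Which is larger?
66.7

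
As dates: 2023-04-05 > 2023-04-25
False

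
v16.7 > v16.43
False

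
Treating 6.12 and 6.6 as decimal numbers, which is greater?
6.6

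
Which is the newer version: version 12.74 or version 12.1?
version 12.74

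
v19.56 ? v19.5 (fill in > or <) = >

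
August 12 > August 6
True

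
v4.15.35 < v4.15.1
False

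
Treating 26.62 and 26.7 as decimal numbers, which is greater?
26.7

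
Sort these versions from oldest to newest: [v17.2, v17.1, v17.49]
[v17.1, v17.2, v17.49]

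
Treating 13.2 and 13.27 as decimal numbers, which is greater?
13.27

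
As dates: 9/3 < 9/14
True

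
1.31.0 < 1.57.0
True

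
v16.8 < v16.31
True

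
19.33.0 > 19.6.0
True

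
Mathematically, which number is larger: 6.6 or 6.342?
6.6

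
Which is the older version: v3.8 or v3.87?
v3.8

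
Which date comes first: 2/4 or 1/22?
1/22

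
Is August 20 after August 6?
Yes. Day 20 comes after day 6 in August — this is a date comparison, not a decimal one (the decimal 8.20 would be smaller than 8.6).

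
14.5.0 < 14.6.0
True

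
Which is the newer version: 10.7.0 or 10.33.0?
10.33.0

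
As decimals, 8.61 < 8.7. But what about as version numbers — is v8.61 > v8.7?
True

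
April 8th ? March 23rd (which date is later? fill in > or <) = >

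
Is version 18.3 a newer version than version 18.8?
No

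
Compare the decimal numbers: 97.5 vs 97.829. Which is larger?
97.829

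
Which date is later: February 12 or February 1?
February 12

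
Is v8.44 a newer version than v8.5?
Yes. Version numbers are compared segment by segment as integers, not as decimals: minor version 44 > 5, so v8.44 > v8.5 (even though the decimal 8.44 < 8.5).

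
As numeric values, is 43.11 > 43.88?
False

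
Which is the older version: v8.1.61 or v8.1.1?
v8.1.1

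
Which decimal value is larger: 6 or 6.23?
6.23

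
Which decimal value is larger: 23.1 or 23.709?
23.709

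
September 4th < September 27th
True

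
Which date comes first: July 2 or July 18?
July 2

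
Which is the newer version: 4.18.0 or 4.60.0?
4.60.0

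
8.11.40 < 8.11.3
False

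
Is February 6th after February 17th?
No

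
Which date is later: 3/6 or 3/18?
3/18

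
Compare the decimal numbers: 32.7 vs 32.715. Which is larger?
32.715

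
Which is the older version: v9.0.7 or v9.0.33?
v9.0.7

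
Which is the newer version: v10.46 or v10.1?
v10.46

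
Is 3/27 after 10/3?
No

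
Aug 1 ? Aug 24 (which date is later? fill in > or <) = <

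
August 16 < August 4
False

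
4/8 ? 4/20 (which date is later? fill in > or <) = <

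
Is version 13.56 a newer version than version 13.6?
Yes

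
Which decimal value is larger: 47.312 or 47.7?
47.7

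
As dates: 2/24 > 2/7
True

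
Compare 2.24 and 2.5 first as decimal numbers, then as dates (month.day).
As decimals: 2.24 < 2.5. As dates: 2/24 is later than 2/5 (day 24 > day 5).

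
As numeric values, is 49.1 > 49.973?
False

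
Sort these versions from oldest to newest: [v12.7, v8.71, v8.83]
[v8.71, v8.83, v12.7]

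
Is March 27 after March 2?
Yes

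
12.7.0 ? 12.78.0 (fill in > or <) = <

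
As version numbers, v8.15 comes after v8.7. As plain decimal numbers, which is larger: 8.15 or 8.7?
8.7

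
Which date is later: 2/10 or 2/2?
2/10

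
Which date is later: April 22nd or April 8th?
April 22nd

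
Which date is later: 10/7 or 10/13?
10/13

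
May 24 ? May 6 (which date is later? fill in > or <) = >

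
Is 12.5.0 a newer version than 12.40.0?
No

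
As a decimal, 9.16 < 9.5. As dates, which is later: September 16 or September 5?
September 16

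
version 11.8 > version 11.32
False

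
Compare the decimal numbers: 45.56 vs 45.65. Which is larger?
45.65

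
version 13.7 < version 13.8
True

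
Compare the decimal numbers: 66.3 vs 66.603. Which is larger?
66.603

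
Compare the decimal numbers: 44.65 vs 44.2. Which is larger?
44.65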